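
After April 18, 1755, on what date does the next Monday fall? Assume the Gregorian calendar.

Apr 18, 1755 is a Friday.
From Friday to the next Monday is 3 days.
Apr 18, 1755 + 3 = Apr 21, 1755.

April 21, 1755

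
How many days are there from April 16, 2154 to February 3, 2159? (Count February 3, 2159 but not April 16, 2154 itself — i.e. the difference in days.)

1754

Apr 16, 2154 → Apr 16, 2155: 365 days.
Apr 16, 2155 → Apr 16, 2156: 366 days (Feb 29, 2156 is in that span).
Apr 16, 2156 → Apr 16, 2157: 365 days.
Apr 16, 2157 → Apr 16, 2158: 365 days.
Apr 16, 2158 → May 16, 2158: 30 days (April has 30).
May 16, 2158 → Jun 16, 2158: 31 days (May has 31).
Jun 16, 2158 → Jul 16, 2158: 30 days (June has 30).
Jul 16, 2158 → Aug 16, 2158: 31 days (July has 31).
Aug 16, 2158 → Sep 16, 2158: 31 days (August has 31).
Sep 16, 2158 → Oct 16, 2158: 30 days (September has 30).
Oct 16, 2158 → Nov 16, 2158: 31 days (October has 31).
Nov 16, 2158 → Dec 16, 2158: 30 days (November has 30).
Dec 16, 2158 → Jan 16, 2159: 31 days (December has 31).
Jan 16, 2159 → Feb 3, 2159: 18 days.
Total: 1754 days.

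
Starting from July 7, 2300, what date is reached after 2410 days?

February 11, 2307

+365 (one year) → Jul 7, 2301 (2045 left).
+365 (one year) → Jul 7, 2302 (1680 left).
+365 (one year) → Jul 7, 2303 (1315 left).
+366 (one year; includes Feb 29, 2304) → Jul 7, 2304 (949 left).
+365 (one year) → Jul 7, 2305 (584 left).
+365 (one year) → Jul 7, 2306 (219 left).
Jul has 31 days: +25 → Aug 1, 2306 (194 left).
Aug has 31 days: +31 → Sep 1, 2306 (163 left).
Sep has 30 days: +30 → Oct 1, 2306 (133 left).
Oct has 31 days: +31 → Nov 1, 2306 (102 left).
Nov has 30 days: +30 → Dec 1, 2306 (72 left).
Dec has 31 days: +31 → Jan 1, 2307 (41 left).
Jan has 31 days: +31 → Feb 1, 2307 (10 left).
+10 → Feb 11, 2307.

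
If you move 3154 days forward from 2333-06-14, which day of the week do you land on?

Jun 14, 2333 is a Wednesday.
3154 mod 7 = 4, so 3154 days after a Wednesday is Wednesday + 4 = Sunday.

Sunday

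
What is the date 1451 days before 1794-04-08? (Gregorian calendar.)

−365 (one year) → Apr 8, 1793 (1086 left).
−365 (one year) → Apr 8, 1792 (721 left).
−366 (one year; includes Feb 29, 1792) → Apr 8, 1791 (355 left).
−8 → Mar 31, 1791 (end of Mar, 31 days; 347 left).
−31 → Feb 28, 1791 (end of Feb, 28 days; 316 left).
−28 → Jan 31, 1791 (end of Jan, 31 days; 288 left).
−31 → Dec 31, 1790 (end of Dec, 31 days; 257 left).
−31 → Nov 30, 1790 (end of Nov, 30 days; 226 left).
−30 → Oct 31, 1790 (end of Oct, 31 days; 196 left).
−31 → Sep 30, 1790 (end of Sep, 30 days; 165 left).
−30 → Aug 31, 1790 (end of Aug, 31 days; 135 left).
−31 → Jul 31, 1790 (end of Jul, 31 days; 104 left).
−31 → Jun 30, 1790 (end of Jun, 30 days; 73 left).
−30 → May 31, 1790 (end of May, 31 days; 43 left).
−31 → Apr 30, 1790 (end of Apr, 30 days; 12 left).
−12 → Apr 18, 1790.

April 18, 1790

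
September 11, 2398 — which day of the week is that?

Friday

Doomsday rule: the anchor day for the 2300s is Wednesday. For year 98: 98÷12 = 8 r 2, and 2÷4 = 0, so 8+2+0 = 10.
Wednesday + 10 ≡ Saturday — that's 2398's doomsday.
In September the doomsday date is Sep 5.
Sep 11 is 6 days after Sep 5; 6 mod 7 = 6, so Saturday + 6 = Friday.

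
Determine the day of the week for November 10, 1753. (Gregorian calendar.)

Doomsday rule: the anchor day for the 1700s is Sunday. For year 53: 53÷12 = 4 r 5, and 5÷4 = 1, so 4+5+1 = 10.
Sunday + 10 ≡ Wednesday — that's 1753's doomsday.
In November the doomsday date is Nov 7.
Nov 10 is 3 days after Nov 7; 3 mod 7 = 3, so Wednesday + 3 = Saturday.

Saturday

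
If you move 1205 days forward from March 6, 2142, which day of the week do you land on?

Wednesday

Mar 6, 2142 is a Tuesday.
1205 mod 7 = 1, so 1205 days after a Tuesday is Tuesday + 1 = Wednesday.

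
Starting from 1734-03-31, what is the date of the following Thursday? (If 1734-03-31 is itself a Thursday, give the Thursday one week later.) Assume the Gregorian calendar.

Mar 31, 1734 is a Wednesday.
From Wednesday to the next Thursday is 1 day.
Mar 31, 1734 + 1 = Apr 1, 1734.

April 1, 1734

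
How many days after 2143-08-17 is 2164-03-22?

Aug 17, 2143 → Aug 17, 2144: 366 days (Feb 29, 2144 is in that span).
Aug 17, 2144 → Aug 17, 2145: 365 days.
Aug 17, 2145 → Aug 17, 2146: 365 days.
Aug 17, 2146 → Aug 17, 2147: 365 days.
Aug 17, 2147 → Aug 17, 2148: 366 days (Feb 29, 2148 is in that span).
Aug 17, 2148 → Aug 17, 2149: 365 days.
Aug 17, 2149 → Aug 17, 2150: 365 days.
Aug 17, 2150 → Aug 17, 2151: 365 days.
Aug 17, 2151 → Aug 17, 2152: 366 days (Feb 29, 2152 is in that span).
Aug 17, 2152 → Aug 17, 2153: 365 days.
Aug 17, 2153 → Aug 17, 2154: 365 days.
Aug 17, 2154 → Aug 17, 2155: 365 days.
Aug 17, 2155 → Aug 17, 2156: 366 days (Feb 29, 2156 is in that span).
Aug 17, 2156 → Aug 17, 2157: 365 days.
Aug 17, 2157 → Aug 17, 2158: 365 days.
Aug 17, 2158 → Aug 17, 2159: 365 days.
Aug 17, 2159 → Aug 17, 2160: 366 days (Feb 29, 2160 is in that span).
Aug 17, 2160 → Aug 17, 2161: 365 days.
Aug 17, 2161 → Aug 17, 2162: 365 days.
Aug 17, 2162 → Aug 17, 2163: 365 days.
Aug 17, 2163 → Sep 17, 2163: 31 days (August has 31).
Sep 17, 2163 → Oct 17, 2163: 30 days (September has 30).
Oct 17, 2163 → Nov 17, 2163: 31 days (October has 31).
Nov 17, 2163 → Dec 17, 2163: 30 days (November has 30).
Dec 17, 2163 → Jan 17, 2164: 31 days (December has 31).
Jan 17, 2164 → Feb 17, 2164: 31 days (January has 31).
Feb 17, 2164 → Mar 17, 2164: 29 days (February has 29).
Mar 17, 2164 → Mar 22, 2164: 5 days.
Total: 7523 days.

7523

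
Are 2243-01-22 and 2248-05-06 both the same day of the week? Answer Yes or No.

No

From Jan 22, 2243 to May 6, 2248 is 1931 days.
1931 mod 7 = 6, so they are different weekdays.
(Jan 22, 2243 is a Sunday; May 6, 2248 is a Saturday.)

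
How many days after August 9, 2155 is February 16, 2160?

1652

Aug 9, 2155 → Aug 9, 2156: 366 days (Feb 29, 2156 is in that span).
Aug 9, 2156 → Aug 9, 2157: 365 days.
Aug 9, 2157 → Aug 9, 2158: 365 days.
Aug 9, 2158 → Aug 9, 2159: 365 days.
Aug 9, 2159 → Sep 9, 2159: 31 days (August has 31).
Sep 9, 2159 → Oct 9, 2159: 30 days (September has 30).
Oct 9, 2159 → Nov 9, 2159: 31 days (October has 31).
Nov 9, 2159 → Dec 9, 2159: 30 days (November has 30).
Dec 9, 2159 → Jan 9, 2160: 31 days (December has 31).
Jan 9, 2160 → Feb 9, 2160: 31 days (January has 31).
Feb 9, 2160 → Feb 16, 2160: 7 days.
Total: 1652 days.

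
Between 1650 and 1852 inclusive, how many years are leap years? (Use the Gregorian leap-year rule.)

49

Multiples of 4 in [1650,1852]: 51.
Of those, multiples of 100: 2 (not leap unless ÷400).
Multiples of 400: 0.
Leap years = 51 − 2 + 0 = 49.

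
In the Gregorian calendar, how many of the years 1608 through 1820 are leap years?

Multiples of 4 in [1608,1820]: 54.
Of those, multiples of 100: 2 (not leap unless ÷400).
Multiples of 400: 0.
Leap years = 54 − 2 + 0 = 52.

52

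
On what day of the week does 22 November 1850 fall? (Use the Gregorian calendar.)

Friday

Doomsday rule: the anchor day for the 1800s is Friday. For year 50: 50÷12 = 4 r 2, and 2÷4 = 0, so 4+2+0 = 6.
Friday + 6 ≡ Thursday — that's 1850's doomsday.
In November the doomsday date is Nov 7.
Nov 22 is 15 days after Nov 7; 15 mod 7 = 1, so Thursday + 1 = Friday.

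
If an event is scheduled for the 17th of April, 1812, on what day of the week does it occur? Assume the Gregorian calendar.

Doomsday rule: the anchor day for the 1800s is Friday. For year 12: 12÷12 = 1 r 0, and 0÷4 = 0, so 1+0+0 = 1.
Friday + 1 ≡ Saturday — that's 1812's doomsday.
In April the doomsday date is Apr 4.
Apr 17 is 13 days after Apr 4; 13 mod 7 = 6, so Saturday + 6 = Friday.

Friday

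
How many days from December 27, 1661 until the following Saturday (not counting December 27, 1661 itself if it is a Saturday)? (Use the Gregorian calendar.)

4

Dec 27, 1661 is a Tuesday.
From Tuesday to the next Saturday is 4 days.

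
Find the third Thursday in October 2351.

October 1, 2351 is a Monday.
The first Thursday is therefore October 4 (3 days later).
The third Thursday is 4 + 2×7 = October 18.

October 18, 2351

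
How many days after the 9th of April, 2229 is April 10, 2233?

1462

Apr 9, 2229 → Apr 9, 2230: 365 days.
Apr 9, 2230 → Apr 9, 2231: 365 days.
Apr 9, 2231 → Apr 9, 2232: 366 days (Feb 29, 2232 is in that span).
Apr 9, 2232 → May 9, 2232: 30 days (April has 30).
May 9, 2232 → Jun 9, 2232: 31 days (May has 31).
Jun 9, 2232 → Jul 9, 2232: 30 days (June has 30).
Jul 9, 2232 → Aug 9, 2232: 31 days (July has 31).
Aug 9, 2232 → Sep 9, 2232: 31 days (August has 31).
Sep 9, 2232 → Oct 9, 2232: 30 days (September has 30).
Oct 9, 2232 → Nov 9, 2232: 31 days (October has 31).
Nov 9, 2232 → Dec 9, 2232: 30 days (November has 30).
Dec 9, 2232 → Jan 9, 2233: 31 days (December has 31).
Jan 9, 2233 → Feb 9, 2233: 31 days (January has 31).
Feb 9, 2233 → Mar 9, 2233: 28 days (February has 28).
Mar 9, 2233 → Apr 9, 2233: 31 days (March has 31).
Apr 9, 2233 → Apr 10, 2233: 1 days.
Total: 1462 days.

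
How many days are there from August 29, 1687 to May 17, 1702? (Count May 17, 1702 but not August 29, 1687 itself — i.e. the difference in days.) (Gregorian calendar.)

5374

Aug 29, 1687 → Aug 29, 1688: 366 days (Feb 29, 1688 is in that span).
Aug 29, 1688 → Aug 29, 1689: 365 days.
Aug 29, 1689 → Aug 29, 1690: 365 days.
Aug 29, 1690 → Aug 29, 1691: 365 days.
Aug 29, 1691 → Aug 29, 1692: 366 days (Feb 29, 1692 is in that span).
Aug 29, 1692 → Aug 29, 1693: 365 days.
Aug 29, 1693 → Aug 29, 1694: 365 days.
Aug 29, 1694 → Aug 29, 1695: 365 days.
Aug 29, 1695 → Aug 29, 1696: 366 days (Feb 29, 1696 is in that span).
Aug 29, 1696 → Aug 29, 1697: 365 days.
Aug 29, 1697 → Aug 29, 1698: 365 days.
Aug 29, 1698 → Aug 29, 1699: 365 days.
Aug 29, 1699 → Aug 29, 1700: 365 days.
Aug 29, 1700 → Aug 29, 1701: 365 days.
Aug 29, 1701 → Sep 29, 1701: 31 days (August has 31).
Sep 29, 1701 → Oct 29, 1701: 30 days (September has 30).
Oct 29, 1701 → Nov 29, 1701: 31 days (October has 31).
Nov 29, 1701 → Dec 29, 1701: 30 days (November has 30).
Dec 29, 1701 → Jan 29, 1702: 31 days (December has 31).
Jan 29, 1702 → Feb 28, 1702: 30 days (January has 31).
Feb 28, 1702 → Mar 28, 1702: 28 days (February has 28).
Mar 28, 1702 → Apr 28, 1702: 31 days (March has 31).
Apr 28, 1702 → May 17, 1702: 19 days.
Total: 5374 days.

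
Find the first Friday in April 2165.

April 5, 2165

April 1, 2165 is a Monday.
The first Friday is therefore April 5 (4 days later).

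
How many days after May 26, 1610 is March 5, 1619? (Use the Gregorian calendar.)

May 26, 1610 → May 26, 1611: 365 days.
May 26, 1611 → May 26, 1612: 366 days (Feb 29, 1612 is in that span).
May 26, 1612 → May 26, 1613: 365 days.
May 26, 1613 → May 26, 1614: 365 days.
May 26, 1614 → May 26, 1615: 365 days.
May 26, 1615 → May 26, 1616: 366 days (Feb 29, 1616 is in that span).
May 26, 1616 → May 26, 1617: 365 days.
May 26, 1617 → May 26, 1618: 365 days.
May 26, 1618 → Jun 26, 1618: 31 days (May has 31).
Jun 26, 1618 → Jul 26, 1618: 30 days (June has 30).
Jul 26, 1618 → Aug 26, 1618: 31 days (July has 31).
Aug 26, 1618 → Sep 26, 1618: 31 days (August has 31).
Sep 26, 1618 → Oct 26, 1618: 30 days (September has 30).
Oct 26, 1618 → Nov 26, 1618: 31 days (October has 31).
Nov 26, 1618 → Dec 26, 1618: 30 days (November has 30).
Dec 26, 1618 → Jan 26, 1619: 31 days (December has 31).
Jan 26, 1619 → Feb 26, 1619: 31 days (January has 31).
Feb 26, 1619 → Mar 5, 1619: 7 days.
Total: 3205 days.

3205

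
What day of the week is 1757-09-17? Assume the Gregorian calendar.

Doomsday rule: the anchor day for the 1700s is Sunday. For year 57: 57÷12 = 4 r 9, and 9÷4 = 2, so 4+9+2 = 15.
Sunday + 15 ≡ Monday — that's 1757's doomsday.
In September the doomsday date is Sep 5.
Sep 17 is 12 days after Sep 5; 12 mod 7 = 5, so Monday + 5 = Saturday.

Saturday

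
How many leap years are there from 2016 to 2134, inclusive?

Multiples of 4 in [2016,2134]: 30.
Of those, multiples of 100: 1 (not leap unless ÷400).
Multiples of 400: 0.
Leap years = 30 − 1 + 0 = 29.

29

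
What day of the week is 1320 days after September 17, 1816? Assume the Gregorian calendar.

First find the weekday of Sep 17, 1816. Doomsday rule: the anchor day for the 1800s is Friday. For year 16: 16÷12 = 1 r 4, and 4÷4 = 1, so 1+4+1 = 6.
Friday + 6 ≡ Thursday — that's 1816's doomsday.
In September the doomsday date is Sep 5.
Sep 17 is 12 days after Sep 5; 12 mod 7 = 5, so Thursday + 5 = Tuesday.
1320 mod 7 = 4, so 1320 days after a Tuesday is Tuesday + 4 = Saturday.

Saturday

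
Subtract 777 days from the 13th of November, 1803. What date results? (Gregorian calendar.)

−365 (one year) → Nov 13, 1802 (412 left).
−365 (one year) → Nov 13, 1801 (47 left).
−13 → Oct 31, 1801 (end of Oct, 31 days; 34 left).
−31 → Sep 30, 1801 (end of Sep, 30 days; 3 left).
−3 → Sep 27, 1801.

September 27, 1801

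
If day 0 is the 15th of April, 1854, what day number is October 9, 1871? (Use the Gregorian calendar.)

Apr 15, 1854 → Apr 15, 1855: 365 days.
Apr 15, 1855 → Apr 15, 1856: 366 days (Feb 29, 1856 is in that span).
Apr 15, 1856 → Apr 15, 1857: 365 days.
Apr 15, 1857 → Apr 15, 1858: 365 days.
Apr 15, 1858 → Apr 15, 1859: 365 days.
Apr 15, 1859 → Apr 15, 1860: 366 days (Feb 29, 1860 is in that span).
Apr 15, 1860 → Apr 15, 1861: 365 days.
Apr 15, 1861 → Apr 15, 1862: 365 days.
Apr 15, 1862 → Apr 15, 1863: 365 days.
Apr 15, 1863 → Apr 15, 1864: 366 days (Feb 29, 1864 is in that span).
Apr 15, 1864 → Apr 15, 1865: 365 days.
Apr 15, 1865 → Apr 15, 1866: 365 days.
Apr 15, 1866 → Apr 15, 1867: 365 days.
Apr 15, 1867 → Apr 15, 1868: 366 days (Feb 29, 1868 is in that span).
Apr 15, 1868 → Apr 15, 1869: 365 days.
Apr 15, 1869 → Apr 15, 1870: 365 days.
Apr 15, 1870 → Apr 15, 1871: 365 days.
Apr 15, 1871 → May 15, 1871: 30 days (April has 30).
May 15, 1871 → Jun 15, 1871: 31 days (May has 31).
Jun 15, 1871 → Jul 15, 1871: 30 days (June has 30).
Jul 15, 1871 → Aug 15, 1871: 31 days (July has 31).
Aug 15, 1871 → Sep 15, 1871: 31 days (August has 31).
Sep 15, 1871 → Oct 9, 1871: 24 days.
Total: 6386 days.

6386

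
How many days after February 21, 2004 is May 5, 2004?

Feb 21, 2004 → Mar 21, 2004: 29 days (February has 29).
Mar 21, 2004 → Apr 21, 2004: 31 days (March has 31).
Apr 21, 2004 → May 5, 2004: 14 days.
Total: 74 days.

74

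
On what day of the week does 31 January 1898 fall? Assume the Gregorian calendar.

Monday

Doomsday rule: the anchor day for the 1800s is Friday. For year 98: 98÷12 = 8 r 2, and 2÷4 = 0, so 8+2+0 = 10.
Friday + 10 ≡ Monday — that's 1898's doomsday.
In January the doomsday date is Jan 3 (1898 is not a leap year).
Jan 31 is 28 days after Jan 3; 28 mod 7 = 0, so Monday + 0 = Monday.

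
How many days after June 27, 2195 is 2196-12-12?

534

Jun 27, 2195 → Jun 27, 2196: 366 days (Feb 29, 2196 is in that span).
Jun 27, 2196 → Jul 27, 2196: 30 days (June has 30).
Jul 27, 2196 → Aug 27, 2196: 31 days (July has 31).
Aug 27, 2196 → Sep 27, 2196: 31 days (August has 31).
Sep 27, 2196 → Oct 27, 2196: 30 days (September has 30).
Oct 27, 2196 → Nov 27, 2196: 31 days (October has 31).
Nov 27, 2196 → Dec 12, 2196: 15 days.
Total: 534 days.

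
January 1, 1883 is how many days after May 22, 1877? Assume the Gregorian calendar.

2050

May 22, 1877 → May 22, 1878: 365 days.
May 22, 1878 → May 22, 1879: 365 days.
May 22, 1879 → May 22, 1880: 366 days (Feb 29, 1880 is in that span).
May 22, 1880 → May 22, 1881: 365 days.
May 22, 1881 → May 22, 1882: 365 days.
May 22, 1882 → Jun 22, 1882: 31 days (May has 31).
Jun 22, 1882 → Jul 22, 1882: 30 days (June has 30).
Jul 22, 1882 → Aug 22, 1882: 31 days (July has 31).
Aug 22, 1882 → Sep 22, 1882: 31 days (August has 31).
Sep 22, 1882 → Oct 22, 1882: 30 days (September has 30).
Oct 22, 1882 → Nov 22, 1882: 31 days (October has 31).
Nov 22, 1882 → Dec 22, 1882: 30 days (November has 30).
Dec 22, 1882 → Jan 1, 1883: 10 days.
Total: 2050 days.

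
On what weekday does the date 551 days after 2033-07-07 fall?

Tuesday

Jul 7, 2033 is a Thursday.
551 mod 7 = 5, so 551 days after a Thursday is Thursday + 5 = Tuesday.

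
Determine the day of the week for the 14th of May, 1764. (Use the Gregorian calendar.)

Doomsday rule: the anchor day for the 1700s is Sunday. For year 64: 64÷12 = 5 r 4, and 4÷4 = 1, so 5+4+1 = 10.
Sunday + 10 ≡ Wednesday — that's 1764's doomsday.
In May the doomsday date is May 9.
May 14 is 5 days after May 9; 5 mod 7 = 5, so Wednesday + 5 = Monday.

Monday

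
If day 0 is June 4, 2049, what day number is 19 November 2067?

6742

Jun 4, 2049 → Jun 4, 2050: 365 days.
Jun 4, 2050 → Jun 4, 2051: 365 days.
Jun 4, 2051 → Jun 4, 2052: 366 days (Feb 29, 2052 is in that span).
Jun 4, 2052 → Jun 4, 2053: 365 days.
Jun 4, 2053 → Jun 4, 2054: 365 days.
Jun 4, 2054 → Jun 4, 2055: 365 days.
Jun 4, 2055 → Jun 4, 2056: 366 days (Feb 29, 2056 is in that span).
Jun 4, 2056 → Jun 4, 2057: 365 days.
Jun 4, 2057 → Jun 4, 2058: 365 days.
Jun 4, 2058 → Jun 4, 2059: 365 days.
Jun 4, 2059 → Jun 4, 2060: 366 days (Feb 29, 2060 is in that span).
Jun 4, 2060 → Jun 4, 2061: 365 days.
Jun 4, 2061 → Jun 4, 2062: 365 days.
Jun 4, 2062 → Jun 4, 2063: 365 days.
Jun 4, 2063 → Jun 4, 2064: 366 days (Feb 29, 2064 is in that span).
Jun 4, 2064 → Jun 4, 2065: 365 days.
Jun 4, 2065 → Jun 4, 2066: 365 days.
Jun 4, 2066 → Jun 4, 2067: 365 days.
Jun 4, 2067 → Jul 4, 2067: 30 days (June has 30).
Jul 4, 2067 → Aug 4, 2067: 31 days (July has 31).
Aug 4, 2067 → Sep 4, 2067: 31 days (August has 31).
Sep 4, 2067 → Oct 4, 2067: 30 days (September has 30).
Oct 4, 2067 → Nov 4, 2067: 31 days (October has 31).
Nov 4, 2067 → Nov 19, 2067: 15 days.
Total: 6742 days.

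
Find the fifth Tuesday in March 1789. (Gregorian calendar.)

March 31, 1789

March 1, 1789 is a Sunday.
The first Tuesday is therefore March 3 (2 days later).
The fifth Tuesday is 3 + 4×7 = March 31.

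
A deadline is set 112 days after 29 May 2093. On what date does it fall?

May has 31 days: +3 → Jun 1, 2093 (109 left).
Jun has 30 days: +30 → Jul 1, 2093 (79 left).
Jul has 31 days: +31 → Aug 1, 2093 (48 left).
Aug has 31 days: +31 → Sep 1, 2093 (17 left).
+17 → Sep 18, 2093.

September 18, 2093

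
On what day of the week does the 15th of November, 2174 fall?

Tuesday

Doomsday rule: the anchor day for the 2100s is Sunday. For year 74: 74÷12 = 6 r 2, and 2÷4 = 0, so 6+2+0 = 8.
Sunday + 8 ≡ Monday — that's 2174's doomsday.
In November the doomsday date is Nov 7.
Nov 15 is 8 days after Nov 7; 8 mod 7 = 1, so Monday + 1 = Tuesday.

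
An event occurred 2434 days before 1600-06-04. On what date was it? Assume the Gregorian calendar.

October 5, 1593

−366 (one year; includes Feb 29, 1600) → Jun 4, 1599 (2068 left).
−365 (one year) → Jun 4, 1598 (1703 left).
−365 (one year) → Jun 4, 1597 (1338 left).
−365 (one year) → Jun 4, 1596 (973 left).
−366 (one year; includes Feb 29, 1596) → Jun 4, 1595 (607 left).
−365 (one year) → Jun 4, 1594 (242 left).
−4 → May 31, 1594 (end of May, 31 days; 238 left).
−31 → Apr 30, 1594 (end of Apr, 30 days; 207 left).
−30 → Mar 31, 1594 (end of Mar, 31 days; 177 left).
−31 → Feb 28, 1594 (end of Feb, 28 days; 146 left).
−28 → Jan 31, 1594 (end of Jan, 31 days; 118 left).
−31 → Dec 31, 1593 (end of Dec, 31 days; 87 left).
−31 → Nov 30, 1593 (end of Nov, 30 days; 56 left).
−30 → Oct 31, 1593 (end of Oct, 31 days; 26 left).
−26 → Oct 5, 1593.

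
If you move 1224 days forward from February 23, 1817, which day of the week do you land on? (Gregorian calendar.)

Saturday

First find the weekday of Feb 23, 1817. Doomsday rule: the anchor day for the 1800s is Friday. For year 17: 17÷12 = 1 r 5, and 5÷4 = 1, so 1+5+1 = 7.
Friday + 7 ≡ Friday — that's 1817's doomsday.
In February the doomsday date is Feb 28 (1817 is not a leap year).
Feb 23 is 5 days before Feb 28; 5 mod 7 = 5, so Friday − 5 = Sunday.
1224 mod 7 = 6, so 1224 days after a Sunday is Sunday + 6 = Saturday.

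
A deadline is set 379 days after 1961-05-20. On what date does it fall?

June 3, 1962

May has 31 days: +12 → Jun 1, 1961 (367 left).
Jun has 30 days: +30 → Jul 1, 1961 (337 left).
Jul has 31 days: +31 → Aug 1, 1961 (306 left).
Aug has 31 days: +31 → Sep 1, 1961 (275 left).
Sep has 30 days: +30 → Oct 1, 1961 (245 left).
Oct has 31 days: +31 → Nov 1, 1961 (214 left).
Nov has 30 days: +30 → Dec 1, 1961 (184 left).
Dec has 31 days: +31 → Jan 1, 1962 (153 left).
Jan has 31 days: +31 → Feb 1, 1962 (122 left).
Feb has 28 days: +28 → Mar 1, 1962 (94 left).
Mar has 31 days: +31 → Apr 1, 1962 (63 left).
Apr has 30 days: +30 → May 1, 1962 (33 left).
May has 31 days: +31 → Jun 1, 1962 (2 left).
+2 → Jun 3, 1962.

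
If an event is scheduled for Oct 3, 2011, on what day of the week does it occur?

Doomsday rule: the anchor day for the 2000s is Tuesday. For year 11: 11÷12 = 0 r 11, and 11÷4 = 2, so 0+11+2 = 13.
Tuesday + 13 ≡ Monday — that's 2011's doomsday.
In October the doomsday date is Oct 10.
Oct 3 is 7 days before Oct 10; 7 mod 7 = 0, so Monday − 0 = Monday.

Monday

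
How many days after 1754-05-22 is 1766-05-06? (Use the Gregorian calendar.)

May 22, 1754 → May 22, 1755: 365 days.
May 22, 1755 → May 22, 1756: 366 days (Feb 29, 1756 is in that span).
May 22, 1756 → May 22, 1757: 365 days.
May 22, 1757 → May 22, 1758: 365 days.
May 22, 1758 → May 22, 1759: 365 days.
May 22, 1759 → May 22, 1760: 366 days (Feb 29, 1760 is in that span).
May 22, 1760 → May 22, 1761: 365 days.
May 22, 1761 → May 22, 1762: 365 days.
May 22, 1762 → May 22, 1763: 365 days.
May 22, 1763 → May 22, 1764: 366 days (Feb 29, 1764 is in that span).
May 22, 1764 → May 22, 1765: 365 days.
May 22, 1765 → Jun 22, 1765: 31 days (May has 31).
Jun 22, 1765 → Jul 22, 1765: 30 days (June has 30).
Jul 22, 1765 → Aug 22, 1765: 31 days (July has 31).
Aug 22, 1765 → Sep 22, 1765: 31 days (August has 31).
Sep 22, 1765 → Oct 22, 1765: 30 days (September has 30).
Oct 22, 1765 → Nov 22, 1765: 31 days (October has 31).
Nov 22, 1765 → Dec 22, 1765: 30 days (November has 30).
Dec 22, 1765 → Jan 22, 1766: 31 days (December has 31).
Jan 22, 1766 → Feb 22, 1766: 31 days (January has 31).
Feb 22, 1766 → Mar 22, 1766: 28 days (February has 28).
Mar 22, 1766 → Apr 22, 1766: 31 days (March has 31).
Apr 22, 1766 → May 6, 1766: 14 days.
Total: 4367 days.

4367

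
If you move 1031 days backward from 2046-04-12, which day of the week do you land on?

Apr 12, 2046 is a Thursday.
1031 mod 7 = 2, so 1031 days before a Thursday is Thursday − 2 = Tuesday.

Tuesday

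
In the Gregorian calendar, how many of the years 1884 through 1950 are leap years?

16

Multiples of 4 in [1884,1950]: 17.
Of those, multiples of 100: 1 (not leap unless ÷400).
Multiples of 400: 0.
Leap years = 17 − 1 + 0 = 16.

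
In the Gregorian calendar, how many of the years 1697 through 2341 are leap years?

155

Multiples of 4 in [1697,2341]: 161.
Of those, multiples of 100: 7 (not leap unless ÷400).
Multiples of 400: 1.
Leap years = 161 − 7 + 1 = 155.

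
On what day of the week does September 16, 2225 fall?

Friday

Doomsday rule: the anchor day for the 2200s is Friday. For year 25: 25÷12 = 2 r 1, and 1÷4 = 0, so 2+1+0 = 3.
Friday + 3 ≡ Monday — that's 2225's doomsday.
In September the doomsday date is Sep 5.
Sep 16 is 11 days after Sep 5; 11 mod 7 = 4, so Monday + 4 = Friday.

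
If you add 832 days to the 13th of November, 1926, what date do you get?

February 22, 1929

+365 (one year) → Nov 13, 1927 (467 left).
+366 (one year; includes Feb 29, 1928) → Nov 13, 1928 (101 left).
Nov has 30 days: +18 → Dec 1, 1928 (83 left).
Dec has 31 days: +31 → Jan 1, 1929 (52 left).
Jan has 31 days: +31 → Feb 1, 1929 (21 left).
+21 → Feb 22, 1929.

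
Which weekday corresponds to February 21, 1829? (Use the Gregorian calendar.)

Saturday

Doomsday rule: the anchor day for the 1800s is Friday. For year 29: 29÷12 = 2 r 5, and 5÷4 = 1, so 2+5+1 = 8.
Friday + 8 ≡ Saturday — that's 1829's doomsday.
In February the doomsday date is Feb 28 (1829 is not a leap year).
Feb 21 is 7 days before Feb 28; 7 mod 7 = 0, so Saturday − 0 = Saturday.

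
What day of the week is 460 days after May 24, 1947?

May 24, 1947 is a Saturday.
460 mod 7 = 5, so 460 days after a Saturday is Saturday + 5 = Thursday.

Thursday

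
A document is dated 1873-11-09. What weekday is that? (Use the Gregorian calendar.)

Doomsday rule: the anchor day for the 1800s is Friday. For year 73: 73÷12 = 6 r 1, and 1÷4 = 0, so 6+1+0 = 7.
Friday + 7 ≡ Friday — that's 1873's doomsday.
In November the doomsday date is Nov 7.
Nov 9 is 2 days after Nov 7; 2 mod 7 = 2, so Friday + 2 = Sunday.

Sunday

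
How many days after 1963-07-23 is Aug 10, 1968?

Jul 23, 1963 → Jul 23, 1964: 366 days (Feb 29, 1964 is in that span).
Jul 23, 1964 → Jul 23, 1965: 365 days.
Jul 23, 1965 → Jul 23, 1966: 365 days.
Jul 23, 1966 → Jul 23, 1967: 365 days.
Jul 23, 1967 → Aug 23, 1967: 31 days (July has 31).
Aug 23, 1967 → Sep 23, 1967: 31 days (August has 31).
Sep 23, 1967 → Oct 23, 1967: 30 days (September has 30).
Oct 23, 1967 → Nov 23, 1967: 31 days (October has 31).
Nov 23, 1967 → Dec 23, 1967: 30 days (November has 30).
Dec 23, 1967 → Jan 23, 1968: 31 days (December has 31).
Jan 23, 1968 → Feb 23, 1968: 31 days (January has 31).
Feb 23, 1968 → Mar 23, 1968: 29 days (February has 29).
Mar 23, 1968 → Apr 23, 1968: 31 days (March has 31).
Apr 23, 1968 → May 23, 1968: 30 days (April has 30).
May 23, 1968 → Jun 23, 1968: 31 days (May has 31).
Jun 23, 1968 → Jul 23, 1968: 30 days (June has 30).
Jul 23, 1968 → Aug 10, 1968: 18 days.
Total: 1845 days.

1845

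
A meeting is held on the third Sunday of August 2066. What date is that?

August 1, 2066 is a Sunday.
The first Sunday is therefore August 1 (same day).
The third Sunday is 1 + 2×7 = August 15.

August 15, 2066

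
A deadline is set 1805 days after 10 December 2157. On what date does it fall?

November 19, 2162

+365 (one year) → Dec 10, 2158 (1440 left).
+365 (one year) → Dec 10, 2159 (1075 left).
+366 (one year; includes Feb 29, 2160) → Dec 10, 2160 (709 left).
+365 (one year) → Dec 10, 2161 (344 left).
Dec has 31 days: +22 → Jan 1, 2162 (322 left).
Jan has 31 days: +31 → Feb 1, 2162 (291 left).
Feb has 28 days: +28 → Mar 1, 2162 (263 left).
Mar has 31 days: +31 → Apr 1, 2162 (232 left).
Apr has 30 days: +30 → May 1, 2162 (202 left).
May has 31 days: +31 → Jun 1, 2162 (171 left).
Jun has 30 days: +30 → Jul 1, 2162 (141 left).
Jul has 31 days: +31 → Aug 1, 2162 (110 left).
Aug has 31 days: +31 → Sep 1, 2162 (79 left).
Sep has 30 days: +30 → Oct 1, 2162 (49 left).
Oct has 31 days: +31 → Nov 1, 2162 (18 left).
+18 → Nov 19, 2162.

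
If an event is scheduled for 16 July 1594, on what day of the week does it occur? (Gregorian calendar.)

Saturday

Doomsday rule: the anchor day for the 1500s is Wednesday. For year 94: 94÷12 = 7 r 10, and 10÷4 = 2, so 7+10+2 = 19.
Wednesday + 19 ≡ Monday — that's 1594's doomsday.
In July the doomsday date is Jul 11.
Jul 16 is 5 days after Jul 11; 5 mod 7 = 5, so Monday + 5 = Saturday.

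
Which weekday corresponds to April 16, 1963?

January 1, 1963 is a Tuesday.
Jan 1, 1963 → Feb 1, 1963: 31 days (January has 31).
Feb 1, 1963 → Mar 1, 1963: 28 days (February has 28).
Mar 1, 1963 → Apr 1, 1963: 31 days (March has 31).
Apr 1, 1963 → Apr 16, 1963: 15 days.
Total: 105 days.
105 mod 7 = 0, so Tuesday + 0 = Tuesday.

Tuesday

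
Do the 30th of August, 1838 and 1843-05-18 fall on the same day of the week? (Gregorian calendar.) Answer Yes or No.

From Aug 30, 1838 to May 18, 1843 is 1722 days.
1722 mod 7 = 0, so they are the same weekday.
(Aug 30, 1838 is a Thursday; May 18, 1843 is a Thursday.)

Yes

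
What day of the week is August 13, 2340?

Tuesday

Doomsday rule: the anchor day for the 2300s is Wednesday. For year 40: 40÷12 = 3 r 4, and 4÷4 = 1, so 3+4+1 = 8.
Wednesday + 8 ≡ Thursday — that's 2340's doomsday.
In August the doomsday date is Aug 8.
Aug 13 is 5 days after Aug 8; 5 mod 7 = 5, so Thursday + 5 = Tuesday.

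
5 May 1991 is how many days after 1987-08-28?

Aug 28, 1987 → Aug 28, 1988: 366 days (Feb 29, 1988 is in that span).
Aug 28, 1988 → Aug 28, 1989: 365 days.
Aug 28, 1989 → Aug 28, 1990: 365 days.
Aug 28, 1990 → Sep 28, 1990: 31 days (August has 31).
Sep 28, 1990 → Oct 28, 1990: 30 days (September has 30).
Oct 28, 1990 → Nov 28, 1990: 31 days (October has 31).
Nov 28, 1990 → Dec 28, 1990: 30 days (November has 30).
Dec 28, 1990 → Jan 28, 1991: 31 days (December has 31).
Jan 28, 1991 → Feb 28, 1991: 31 days (January has 31).
Feb 28, 1991 → Mar 28, 1991: 28 days (February has 28).
Mar 28, 1991 → Apr 28, 1991: 31 days (March has 31).
Apr 28, 1991 → May 5, 1991: 7 days.
Total: 1346 days.

1346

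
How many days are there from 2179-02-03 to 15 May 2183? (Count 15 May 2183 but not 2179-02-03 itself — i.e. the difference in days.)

Feb 3, 2179 → Feb 3, 2180: 365 days.
Feb 3, 2180 → Feb 3, 2181: 366 days (Feb 29, 2180 is in that span).
Feb 3, 2181 → Feb 3, 2182: 365 days.
Feb 3, 2182 → Feb 3, 2183: 365 days.
Feb 3, 2183 → Mar 3, 2183: 28 days (February has 28).
Mar 3, 2183 → Apr 3, 2183: 31 days (March has 31).
Apr 3, 2183 → May 3, 2183: 30 days (April has 30).
May 3, 2183 → May 15, 2183: 12 days.
Total: 1562 days.

1562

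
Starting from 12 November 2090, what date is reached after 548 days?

May 13, 2092

+365 (one year) → Nov 12, 2091 (183 left).
Nov has 30 days: +19 → Dec 1, 2091 (164 left).
Dec has 31 days: +31 → Jan 1, 2092 (133 left).
Jan has 31 days: +31 → Feb 1, 2092 (102 left).
Feb has 29 days: +29 → Mar 1, 2092 (73 left).
Mar has 31 days: +31 → Apr 1, 2092 (42 left).
Apr has 30 days: +30 → May 1, 2092 (12 left).
+12 → May 13, 2092.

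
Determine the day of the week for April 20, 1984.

Doomsday rule: the anchor day for the 1900s is Wednesday. For year 84: 84÷12 = 7 r 0, and 0÷4 = 0, so 7+0+0 = 7.
Wednesday + 7 ≡ Wednesday — that's 1984's doomsday.
In April the doomsday date is Apr 4.
Apr 20 is 16 days after Apr 4; 16 mod 7 = 2, so Wednesday + 2 = Friday.

Friday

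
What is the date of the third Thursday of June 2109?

June 1, 2109 is a Saturday.
The first Thursday is therefore June 6 (5 days later).
The third Thursday is 6 + 2×7 = June 20.

June 20, 2109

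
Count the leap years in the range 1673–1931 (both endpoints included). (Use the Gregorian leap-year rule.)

Multiples of 4 in [1673,1931]: 64.
Of those, multiples of 100: 3 (not leap unless ÷400).
Multiples of 400: 0.
Leap years = 64 − 3 + 0 = 61.

61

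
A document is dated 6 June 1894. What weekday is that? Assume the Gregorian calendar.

Wednesday

Doomsday rule: the anchor day for the 1800s is Friday. For year 94: 94÷12 = 7 r 10, and 10÷4 = 2, so 7+10+2 = 19.
Friday + 19 ≡ Wednesday — that's 1894's doomsday.
In June the doomsday date is Jun 6.
Jun 6 is the doomsday itself: Wednesday.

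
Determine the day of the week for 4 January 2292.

Monday

Doomsday rule: the anchor day for the 2200s is Friday. For year 92: 92÷12 = 7 r 8, and 8÷4 = 2, so 7+8+2 = 17.
Friday + 17 ≡ Monday — that's 2292's doomsday.
In January the doomsday date is Jan 4 (2292 is a leap year (divisible by 4)).
Jan 4 is the doomsday itself: Monday.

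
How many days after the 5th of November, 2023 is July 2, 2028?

1701

Nov 5, 2023 → Nov 5, 2024: 366 days (Feb 29, 2024 is in that span).
Nov 5, 2024 → Nov 5, 2025: 365 days.
Nov 5, 2025 → Nov 5, 2026: 365 days.
Nov 5, 2026 → Nov 5, 2027: 365 days.
Nov 5, 2027 → Dec 5, 2027: 30 days (November has 30).
Dec 5, 2027 → Jan 5, 2028: 31 days (December has 31).
Jan 5, 2028 → Feb 5, 2028: 31 days (January has 31).
Feb 5, 2028 → Mar 5, 2028: 29 days (February has 29).
Mar 5, 2028 → Apr 5, 2028: 31 days (March has 31).
Apr 5, 2028 → May 5, 2028: 30 days (April has 30).
May 5, 2028 → Jun 5, 2028: 31 days (May has 31).
Jun 5, 2028 → Jul 2, 2028: 27 days.
Total: 1701 days.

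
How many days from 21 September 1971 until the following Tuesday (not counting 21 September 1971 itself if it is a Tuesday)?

Sep 21, 1971 is a Tuesday.
From Tuesday to the next Tuesday is 7 days.

7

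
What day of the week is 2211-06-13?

January 1, 2211 is a Tuesday.
Jan 1, 2211 → Feb 1, 2211: 31 days (January has 31).
Feb 1, 2211 → Mar 1, 2211: 28 days (February has 28).
Mar 1, 2211 → Apr 1, 2211: 31 days (March has 31).
Apr 1, 2211 → May 1, 2211: 30 days (April has 30).
May 1, 2211 → Jun 1, 2211: 31 days (May has 31).
Jun 1, 2211 → Jun 13, 2211: 12 days.
Total: 163 days.
163 mod 7 = 2, so Tuesday + 2 = Thursday.

Thursday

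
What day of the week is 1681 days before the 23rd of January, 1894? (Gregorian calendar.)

Monday

First find the weekday of Jan 23, 1894. Doomsday rule: the anchor day for the 1800s is Friday. For year 94: 94÷12 = 7 r 10, and 10÷4 = 2, so 7+10+2 = 19.
Friday + 19 ≡ Wednesday — that's 1894's doomsday.
In January the doomsday date is Jan 3 (1894 is not a leap year).
Jan 23 is 20 days after Jan 3; 20 mod 7 = 6, so Wednesday + 6 = Tuesday.
1681 mod 7 = 1, so 1681 days before a Tuesday is Tuesday − 1 = Monday.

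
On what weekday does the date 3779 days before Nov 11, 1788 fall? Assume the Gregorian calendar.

First find the weekday of Nov 11, 1788. Doomsday rule: the anchor day for the 1700s is Sunday. For year 88: 88÷12 = 7 r 4, and 4÷4 = 1, so 7+4+1 = 12.
Sunday + 12 ≡ Friday — that's 1788's doomsday.
In November the doomsday date is Nov 7.
Nov 11 is 4 days after Nov 7; 4 mod 7 = 4, so Friday + 4 = Tuesday.
3779 mod 7 = 6, so 3779 days before a Tuesday is Tuesday − 6 = Wednesday.

Wednesday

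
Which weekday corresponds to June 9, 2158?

Friday

January 1, 2158 is a Sunday.
Jan 1, 2158 → Feb 1, 2158: 31 days (January has 31).
Feb 1, 2158 → Mar 1, 2158: 28 days (February has 28).
Mar 1, 2158 → Apr 1, 2158: 31 days (March has 31).
Apr 1, 2158 → May 1, 2158: 30 days (April has 30).
May 1, 2158 → Jun 1, 2158: 31 days (May has 31).
Jun 1, 2158 → Jun 9, 2158: 8 days.
Total: 159 days.
159 mod 7 = 5, so Sunday + 5 = Friday.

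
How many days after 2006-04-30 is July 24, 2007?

Apr 30, 2006 → Apr 30, 2007: 365 days.
Apr 30, 2007 → May 30, 2007: 30 days (April has 30).
May 30, 2007 → Jun 30, 2007: 31 days (May has 31).
Jun 30, 2007 → Jul 24, 2007: 24 days.
Total: 450 days.

450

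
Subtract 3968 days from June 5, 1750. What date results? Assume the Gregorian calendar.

−365 (one year) → Jun 5, 1749 (3603 left).
−365 (one year) → Jun 5, 1748 (3238 left).
−366 (one year; includes Feb 29, 1748) → Jun 5, 1747 (2872 left).
−365 (one year) → Jun 5, 1746 (2507 left).
−365 (one year) → Jun 5, 1745 (2142 left).
−365 (one year) → Jun 5, 1744 (1777 left).
−366 (one year; includes Feb 29, 1744) → Jun 5, 1743 (1411 left).
−365 (one year) → Jun 5, 1742 (1046 left).
−365 (one year) → Jun 5, 1741 (681 left).
−365 (one year) → Jun 5, 1740 (316 left).
−5 → May 31, 1740 (end of May, 31 days; 311 left).
−31 → Apr 30, 1740 (end of Apr, 30 days; 280 left).
−30 → Mar 31, 1740 (end of Mar, 31 days; 250 left).
−31 → Feb 29, 1740 (end of Feb, 29 days; 219 left).
−29 → Jan 31, 1740 (end of Jan, 31 days; 190 left).
−31 → Dec 31, 1739 (end of Dec, 31 days; 159 left).
−31 → Nov 30, 1739 (end of Nov, 30 days; 128 left).
−30 → Oct 31, 1739 (end of Oct, 31 days; 98 left).
−31 → Sep 30, 1739 (end of Sep, 30 days; 67 left).
−30 → Aug 31, 1739 (end of Aug, 31 days; 37 left).
−31 → Jul 31, 1739 (end of Jul, 31 days; 6 left).
−6 → Jul 25, 1739.

July 25, 1739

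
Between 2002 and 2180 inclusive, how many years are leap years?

Multiples of 4 in [2002,2180]: 45.
Of those, multiples of 100: 1 (not leap unless ÷400).
Multiples of 400: 0.
Leap years = 45 − 1 + 0 = 44.

44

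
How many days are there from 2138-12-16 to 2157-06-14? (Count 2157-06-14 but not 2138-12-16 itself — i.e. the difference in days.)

Dec 16, 2138 → Dec 16, 2139: 365 days.
Dec 16, 2139 → Dec 16, 2140: 366 days (Feb 29, 2140 is in that span).
Dec 16, 2140 → Dec 16, 2141: 365 days.
Dec 16, 2141 → Dec 16, 2142: 365 days.
Dec 16, 2142 → Dec 16, 2143: 365 days.
Dec 16, 2143 → Dec 16, 2144: 366 days (Feb 29, 2144 is in that span).
Dec 16, 2144 → Dec 16, 2145: 365 days.
Dec 16, 2145 → Dec 16, 2146: 365 days.
Dec 16, 2146 → Dec 16, 2147: 365 days.
Dec 16, 2147 → Dec 16, 2148: 366 days (Feb 29, 2148 is in that span).
Dec 16, 2148 → Dec 16, 2149: 365 days.
Dec 16, 2149 → Dec 16, 2150: 365 days.
Dec 16, 2150 → Dec 16, 2151: 365 days.
Dec 16, 2151 → Dec 16, 2152: 366 days (Feb 29, 2152 is in that span).
Dec 16, 2152 → Dec 16, 2153: 365 days.
Dec 16, 2153 → Dec 16, 2154: 365 days.
Dec 16, 2154 → Dec 16, 2155: 365 days.
Dec 16, 2155 → Dec 16, 2156: 366 days (Feb 29, 2156 is in that span).
Dec 16, 2156 → Jan 16, 2157: 31 days (December has 31).
Jan 16, 2157 → Feb 16, 2157: 31 days (January has 31).
Feb 16, 2157 → Mar 16, 2157: 28 days (February has 28).
Mar 16, 2157 → Apr 16, 2157: 31 days (March has 31).
Apr 16, 2157 → May 16, 2157: 30 days (April has 30).
May 16, 2157 → Jun 14, 2157: 29 days.
Total: 6755 days.

6755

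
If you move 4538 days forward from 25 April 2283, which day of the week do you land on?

Apr 25, 2283 is a Wednesday.
4538 mod 7 = 2, so 4538 days after a Wednesday is Wednesday + 2 = Friday.

Friday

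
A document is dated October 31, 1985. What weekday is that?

Thursday

Doomsday rule: the anchor day for the 1900s is Wednesday. For year 85: 85÷12 = 7 r 1, and 1÷4 = 0, so 7+1+0 = 8.
Wednesday + 8 ≡ Thursday — that's 1985's doomsday.
In October the doomsday date is Oct 10.
Oct 31 is 21 days after Oct 10; 21 mod 7 = 0, so Thursday + 0 = Thursday.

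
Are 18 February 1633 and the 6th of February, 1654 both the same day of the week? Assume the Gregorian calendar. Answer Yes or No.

Yes

From Feb 18, 1633 to Feb 6, 1654 is 7658 days.
7658 mod 7 = 0, so they are the same weekday.
(Feb 18, 1633 is a Friday; Feb 6, 1654 is a Friday.)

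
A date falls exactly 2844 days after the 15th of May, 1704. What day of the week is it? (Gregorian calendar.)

May 15, 1704 is a Thursday.
2844 mod 7 = 2, so 2844 days after a Thursday is Thursday + 2 = Saturday.

Saturday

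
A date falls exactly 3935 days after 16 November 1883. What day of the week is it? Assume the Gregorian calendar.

First find the weekday of Nov 16, 1883. Doomsday rule: the anchor day for the 1800s is Friday. For year 83: 83÷12 = 6 r 11, and 11÷4 = 2, so 6+11+2 = 19.
Friday + 19 ≡ Wednesday — that's 1883's doomsday.
In November the doomsday date is Nov 7.
Nov 16 is 9 days after Nov 7; 9 mod 7 = 2, so Wednesday + 2 = Friday.
3935 mod 7 = 1, so 3935 days after a Friday is Friday + 1 = Saturday.

Saturday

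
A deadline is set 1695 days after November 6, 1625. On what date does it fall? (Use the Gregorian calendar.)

June 28, 1630

+365 (one year) → Nov 6, 1626 (1330 left).
+365 (one year) → Nov 6, 1627 (965 left).
+366 (one year; includes Feb 29, 1628) → Nov 6, 1628 (599 left).
+365 (one year) → Nov 6, 1629 (234 left).
Nov has 30 days: +25 → Dec 1, 1629 (209 left).
Dec has 31 days: +31 → Jan 1, 1630 (178 left).
Jan has 31 days: +31 → Feb 1, 1630 (147 left).
Feb has 28 days: +28 → Mar 1, 1630 (119 left).
Mar has 31 days: +31 → Apr 1, 1630 (88 left).
Apr has 30 days: +30 → May 1, 1630 (58 left).
May has 31 days: +31 → Jun 1, 1630 (27 left).
+27 → Jun 28, 1630.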